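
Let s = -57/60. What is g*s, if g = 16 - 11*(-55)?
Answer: -11799/20 ≈ -589.95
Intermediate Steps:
g = 621 (g = 16 + 605 = 621)
s = -19/20 (s = -57*1/60 = -19/20 ≈ -0.95000)
g*s = 621*(-19/20) = -11799/20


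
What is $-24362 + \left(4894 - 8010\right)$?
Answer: $-27478$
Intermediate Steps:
$-24362 + \left(4894 - 8010\right) = -24362 - 3116 = -27478$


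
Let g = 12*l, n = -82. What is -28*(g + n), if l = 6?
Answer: 280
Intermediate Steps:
g = 72 (g = 12*6 = 72)
-28*(g + n) = -28*(72 - 82) = -28*(-10) = 280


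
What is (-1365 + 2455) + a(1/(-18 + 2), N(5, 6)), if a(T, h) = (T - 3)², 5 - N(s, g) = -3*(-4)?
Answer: 281441/256 ≈ 1099.4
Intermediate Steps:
N(s, g) = -7 (N(s, g) = 5 - (-3)*(-4) = 5 - 1*12 = 5 - 12 = -7)
a(T, h) = (-3 + T)²
(-1365 + 2455) + a(1/(-18 + 2), N(5, 6)) = (-1365 + 2455) + (-3 + 1/(-18 + 2))² = 1090 + (-3 + 1/(-16))² = 1090 + (-3 - 1/16)² = 1090 + (-49/16)² = 1090 + 2401/256 = 281441/256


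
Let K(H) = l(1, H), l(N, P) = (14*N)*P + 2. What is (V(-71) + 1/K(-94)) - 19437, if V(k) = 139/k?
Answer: -1813538195/93294 ≈ -19439.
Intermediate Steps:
l(N, P) = 2 + 14*N*P (l(N, P) = 14*N*P + 2 = 2 + 14*N*P)
K(H) = 2 + 14*H (K(H) = 2 + 14*1*H = 2 + 14*H)
(V(-71) + 1/K(-94)) - 19437 = (139/(-71) + 1/(2 + 14*(-94))) - 19437 = (139*(-1/71) + 1/(2 - 1316)) - 19437 = (-139/71 + 1/(-1314)) - 19437 = (-139/71 - 1/1314) - 19437 = -182717/93294 - 19437 = -1813538195/93294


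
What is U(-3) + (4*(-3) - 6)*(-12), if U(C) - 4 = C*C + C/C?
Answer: 230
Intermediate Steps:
U(C) = 5 + C² (U(C) = 4 + (C*C + C/C) = 4 + (C² + 1) = 4 + (1 + C²) = 5 + C²)
U(-3) + (4*(-3) - 6)*(-12) = (5 + (-3)²) + (4*(-3) - 6)*(-12) = (5 + 9) + (-12 - 6)*(-12) = 14 - 18*(-12) = 14 + 216 = 230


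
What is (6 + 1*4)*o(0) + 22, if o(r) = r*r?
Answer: 22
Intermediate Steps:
o(r) = r²
(6 + 1*4)*o(0) + 22 = (6 + 1*4)*0² + 22 = (6 + 4)*0 + 22 = 10*0 + 22 = 0 + 22 = 22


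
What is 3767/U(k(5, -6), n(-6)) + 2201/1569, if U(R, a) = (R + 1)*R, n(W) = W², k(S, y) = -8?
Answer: 6033679/87864 ≈ 68.671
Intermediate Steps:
U(R, a) = R*(1 + R) (U(R, a) = (1 + R)*R = R*(1 + R))
3767/U(k(5, -6), n(-6)) + 2201/1569 = 3767/((-8*(1 - 8))) + 2201/1569 = 3767/((-8*(-7))) + 2201*(1/1569) = 3767/56 + 2201/1569 = 6033679/87864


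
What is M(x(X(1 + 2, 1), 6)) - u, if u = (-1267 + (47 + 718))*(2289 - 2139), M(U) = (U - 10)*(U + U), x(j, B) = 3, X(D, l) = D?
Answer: 75258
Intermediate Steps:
M(U) = 2*U*(-10 + U) (M(U) = (-10 + U)*(2*U) = 2*U*(-10 + U))
u = -75300 (u = (-1267 + 765)*150 = -502*150 = -75300)
M(x(X(1 + 2, 1), 6)) - u = 2*3*(-10 + 3) - 1*(-75300) = 2*3*(-7) + 75300 = -42 + 75300 = 75258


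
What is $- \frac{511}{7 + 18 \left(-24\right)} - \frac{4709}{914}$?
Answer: $- \frac{1534271}{388450} \approx -3.9497$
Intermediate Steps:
$- \frac{511}{7 + 18 \left(-24\right)} - \frac{4709}{914} = - \frac{511}{7 - 432} - \frac{4709}{914} = - \frac{511}{-425} - \frac{4709}{914} = \left(-511\right) \left(- \frac{1}{425}\right) - \frac{4709}{914} = \frac{511}{425} - \frac{4709}{914} = - \frac{1534271}{388450}$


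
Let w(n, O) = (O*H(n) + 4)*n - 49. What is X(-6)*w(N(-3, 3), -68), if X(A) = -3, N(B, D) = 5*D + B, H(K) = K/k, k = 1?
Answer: 29379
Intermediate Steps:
H(K) = K (H(K) = K/1 = K*1 = K)
N(B, D) = B + 5*D
w(n, O) = -49 + n*(4 + O*n) (w(n, O) = (O*n + 4)*n - 49 = (4 + O*n)*n - 49 = n*(4 + O*n) - 49 = -49 + n*(4 + O*n))
X(-6)*w(N(-3, 3), -68) = -3*(-49 + 4*(-3 + 5*3) - 68*(-3 + 5*3)**2) = -3*(-49 + 4*(-3 + 15) - 68*(-3 + 15)**2) = -3*(-49 + 4*12 - 68*12**2) = -3*(-49 + 48 - 68*144) = -3*(-49 + 48 - 9792) = -3*(-9793) = 29379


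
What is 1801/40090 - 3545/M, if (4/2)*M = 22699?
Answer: -243357201/910002910 ≈ -0.26742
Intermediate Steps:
M = 22699/2 (M = (½)*22699 = 22699/2 ≈ 11350.)
1801/40090 - 3545/M = 1801/40090 - 3545/22699/2 = 1801*(1/40090) - 3545*2/22699 = 1801/40090 - 7090/22699 = -243357201/910002910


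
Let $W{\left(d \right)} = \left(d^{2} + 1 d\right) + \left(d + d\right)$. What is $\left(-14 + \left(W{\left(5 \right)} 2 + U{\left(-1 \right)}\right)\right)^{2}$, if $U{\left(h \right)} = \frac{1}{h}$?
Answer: $4225$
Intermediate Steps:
$W{\left(d \right)} = d^{2} + 3 d$ ($W{\left(d \right)} = \left(d^{2} + d\right) + 2 d = \left(d + d^{2}\right) + 2 d = d^{2} + 3 d$)
$\left(-14 + \left(W{\left(5 \right)} 2 + U{\left(-1 \right)}\right)\right)^{2} = \left(-14 + \left(5 \left(3 + 5\right) 2 + \frac{1}{-1}\right)\right)^{2} = \left(-14 - \left(1 - 5 \cdot 8 \cdot 2\right)\right)^{2} = \left(-14 + \left(40 \cdot 2 - 1\right)\right)^{2} = \left(-14 + \left(80 - 1\right)\right)^{2} = \left(-14 + 79\right)^{2} = 65^{2} = 4225$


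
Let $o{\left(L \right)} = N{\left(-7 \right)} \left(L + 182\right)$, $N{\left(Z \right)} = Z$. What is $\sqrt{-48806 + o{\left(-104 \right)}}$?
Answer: $2 i \sqrt{12338} \approx 222.15 i$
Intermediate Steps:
$o{\left(L \right)} = -1274 - 7 L$ ($o{\left(L \right)} = - 7 \left(L + 182\right) = - 7 \left(182 + L\right) = -1274 - 7 L$)
$\sqrt{-48806 + o{\left(-104 \right)}} = \sqrt{-48806 - 546} = \sqrt{-49352} = 2 i \sqrt{12338}$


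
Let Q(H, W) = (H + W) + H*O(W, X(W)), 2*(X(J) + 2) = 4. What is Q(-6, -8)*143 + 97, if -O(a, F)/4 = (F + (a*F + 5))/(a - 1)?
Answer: -11435/3 ≈ -3811.7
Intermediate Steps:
X(J) = 0 (X(J) = -2 + (1/2)*4 = -2 + 2 = 0)
O(a, F) = -4*(5 + F + F*a)/(-1 + a) (O(a, F) = -4*(F + (a*F + 5))/(a - 1) = -4*(F + (F*a + 5))/(-1 + a) = -4*(F + (5 + F*a))/(-1 + a) = -4*(5 + F + F*a)/(-1 + a))
Q(H, W) = H + W - 20*H/(-1 + W) (Q(H, W) = (H + W) + H*(4*(-5 - 1*0 - 1*0*W)/(-1 + W)) = (H + W) + H*(4*(-5 + 0 + 0)/(-1 + W)) = (H + W) + H*(4*(-5)/(-1 + W)) = (H + W) + H*(-20/(-1 + W)) = (H + W) - 20*H/(-1 + W) = H + W - 20*H/(-1 + W))
Q(-6, -8)*143 + 97 = ((-20*(-6) + (-1 - 8)*(-6 - 8))/(-1 - 8))*143 + 97 = ((120 - 9*(-14))/(-9))*143 + 97 = -(120 + 126)/9*143 + 97 = -1/9*246*143 + 97 = -82/3*143 + 97 = -11726/3 + 97 = -11435/3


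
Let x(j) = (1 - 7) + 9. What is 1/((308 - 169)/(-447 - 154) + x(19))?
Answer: 601/1664 ≈ 0.36118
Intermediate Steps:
x(j) = 3 (x(j) = -6 + 9 = 3)
1/((308 - 169)/(-447 - 154) + x(19)) = 1/((308 - 169)/(-447 - 154) + 3) = 1/(139/(-601) + 3) = 1/(139*(-1/601) + 3) = 1/(-139/601 + 3) = 1/(1664/601) = 601/1664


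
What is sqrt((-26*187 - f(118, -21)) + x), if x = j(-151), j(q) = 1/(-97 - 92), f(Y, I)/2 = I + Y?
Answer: I*sqrt(20067285)/63 ≈ 71.106*I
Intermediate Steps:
f(Y, I) = 2*I + 2*Y (f(Y, I) = 2*(I + Y) = 2*I + 2*Y)
j(q) = -1/189 (j(q) = 1/(-189) = -1/189)
x = -1/189 ≈ -0.0052910
sqrt((-26*187 - f(118, -21)) + x) = sqrt((-26*187 - (2*(-21) + 2*118)) - 1/189) = sqrt((-4862 - (-42 + 236)) - 1/189) = sqrt((-4862 - 1*194) - 1/189) = sqrt((-4862 - 194) - 1/189) = sqrt(-5056 - 1/189) = sqrt(-955585/189) = I*sqrt(20067285)/63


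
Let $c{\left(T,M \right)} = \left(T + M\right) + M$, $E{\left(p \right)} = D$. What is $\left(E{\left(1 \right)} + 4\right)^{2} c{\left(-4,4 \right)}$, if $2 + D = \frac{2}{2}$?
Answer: $36$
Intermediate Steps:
$D = -1$ ($D = -2 + \frac{2}{2} = -2 + 2 \cdot \frac{1}{2} = -2 + 1 = -1$)
$E{\left(p \right)} = -1$
$c{\left(T,M \right)} = T + 2 M$ ($c{\left(T,M \right)} = \left(M + T\right) + M = T + 2 M$)
$\left(E{\left(1 \right)} + 4\right)^{2} c{\left(-4,4 \right)} = \left(-1 + 4\right)^{2} \left(-4 + 2 \cdot 4\right) = 3^{2} \left(-4 + 8\right) = 9 \cdot 4 = 36$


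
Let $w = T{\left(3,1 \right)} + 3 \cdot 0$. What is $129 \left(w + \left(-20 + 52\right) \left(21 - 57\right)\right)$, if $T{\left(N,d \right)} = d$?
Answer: $-148479$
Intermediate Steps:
$w = 1$ ($w = 1 + 3 \cdot 0 = 1 + 0 = 1$)
$129 \left(w + \left(-20 + 52\right) \left(21 - 57\right)\right) = 129 \left(1 + \left(-20 + 52\right) \left(21 - 57\right)\right) = 129 \left(1 + 32 \left(-36\right)\right) = 129 \left(1 - 1152\right) = 129 \left(-1151\right) = -148479$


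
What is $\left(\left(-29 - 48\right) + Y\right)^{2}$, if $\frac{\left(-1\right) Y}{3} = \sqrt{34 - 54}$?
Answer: $5749 + 924 i \sqrt{5} \approx 5749.0 + 2066.1 i$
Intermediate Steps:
$Y = - 6 i \sqrt{5}$ ($Y = - 3 \sqrt{34 - 54} = - 3 \sqrt{-20} = - 3 \cdot 2 i \sqrt{5} = - 6 i \sqrt{5} \approx - 13.416 i$)
$\left(\left(-29 - 48\right) + Y\right)^{2} = \left(\left(-29 - 48\right) - 6 i \sqrt{5}\right)^{2} = \left(-77 - 6 i \sqrt{5}\right)^{2}$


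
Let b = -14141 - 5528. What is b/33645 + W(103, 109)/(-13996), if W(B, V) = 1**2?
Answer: -275320969/470895420 ≈ -0.58468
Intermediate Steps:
b = -19669
W(B, V) = 1
b/33645 + W(103, 109)/(-13996) = -19669/33645 + 1/(-13996) = -19669*1/33645 + 1*(-1/13996) = -19669/33645 - 1/13996 = -275320969/470895420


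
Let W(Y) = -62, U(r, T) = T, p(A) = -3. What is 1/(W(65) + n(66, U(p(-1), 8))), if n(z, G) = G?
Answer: -1/54 ≈ -0.018519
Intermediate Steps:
1/(W(65) + n(66, U(p(-1), 8))) = 1/(-62 + 8) = 1/(-54) = -1/54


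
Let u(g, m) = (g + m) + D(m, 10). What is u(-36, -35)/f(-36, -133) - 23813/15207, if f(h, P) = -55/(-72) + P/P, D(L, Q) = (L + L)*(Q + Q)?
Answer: -1613628035/1931289 ≈ -835.52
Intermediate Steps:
D(L, Q) = 4*L*Q (D(L, Q) = (2*L)*(2*Q) = 4*L*Q)
u(g, m) = g + 41*m (u(g, m) = (g + m) + 4*m*10 = (g + m) + 40*m = g + 41*m)
f(h, P) = 127/72 (f(h, P) = -55*(-1/72) + 1 = 55/72 + 1 = 127/72)
u(-36, -35)/f(-36, -133) - 23813/15207 = (-36 + 41*(-35))/(127/72) - 23813/15207 = (-36 - 1435)*(72/127) - 23813*1/15207 = -1471*72/127 - 23813/15207 = -105912/127 - 23813/15207 = -1613628035/1931289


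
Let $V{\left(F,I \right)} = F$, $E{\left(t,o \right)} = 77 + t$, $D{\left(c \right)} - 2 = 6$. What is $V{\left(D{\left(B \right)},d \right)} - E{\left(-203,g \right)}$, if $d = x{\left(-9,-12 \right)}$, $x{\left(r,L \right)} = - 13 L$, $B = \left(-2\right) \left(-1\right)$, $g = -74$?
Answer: $134$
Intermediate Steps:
$B = 2$
$D{\left(c \right)} = 8$ ($D{\left(c \right)} = 2 + 6 = 8$)
$d = 156$ ($d = \left(-13\right) \left(-12\right) = 156$)
$V{\left(D{\left(B \right)},d \right)} - E{\left(-203,g \right)} = 8 - \left(77 - 203\right) = 8 - -126 = 8 + 126 = 134$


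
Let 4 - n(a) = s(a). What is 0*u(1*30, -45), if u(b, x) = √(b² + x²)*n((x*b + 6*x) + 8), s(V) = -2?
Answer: 0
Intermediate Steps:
n(a) = 6 (n(a) = 4 - 1*(-2) = 4 + 2 = 6)
u(b, x) = 6*√(b² + x²) (u(b, x) = √(b² + x²)*6 = 6*√(b² + x²))
0*u(1*30, -45) = 0*(6*√((1*30)² + (-45)²)) = 0*(6*√(30² + 2025)) = 0*(6*√(900 + 2025)) = 0*(6*√2925) = 0*(6*(15*√13)) = 0*(90*√13) = 0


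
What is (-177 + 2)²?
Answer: 30625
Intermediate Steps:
(-177 + 2)² = (-175)² = 30625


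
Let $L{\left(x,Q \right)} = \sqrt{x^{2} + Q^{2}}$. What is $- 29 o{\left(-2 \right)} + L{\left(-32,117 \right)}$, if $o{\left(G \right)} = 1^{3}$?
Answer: $-29 + \sqrt{14713} \approx 92.297$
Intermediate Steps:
$o{\left(G \right)} = 1$
$L{\left(x,Q \right)} = \sqrt{Q^{2} + x^{2}}$
$- 29 o{\left(-2 \right)} + L{\left(-32,117 \right)} = \left(-29\right) 1 + \sqrt{117^{2} + \left(-32\right)^{2}} = -29 + \sqrt{13689 + 1024} = -29 + \sqrt{14713}$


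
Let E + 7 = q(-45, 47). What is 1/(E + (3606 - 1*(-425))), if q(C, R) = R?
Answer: 1/4071 ≈ 0.00024564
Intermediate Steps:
E = 40 (E = -7 + 47 = 40)
1/(E + (3606 - 1*(-425))) = 1/(40 + (3606 - 1*(-425))) = 1/(40 + (3606 + 425)) = 1/(40 + 4031) = 1/4071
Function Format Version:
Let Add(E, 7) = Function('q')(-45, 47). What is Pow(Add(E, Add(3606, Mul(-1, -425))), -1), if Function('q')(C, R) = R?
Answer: Rational(1, 4071) ≈ 0.00024564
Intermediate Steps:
E = 40 (E = Add(-7, 47) = 40)
Pow(Add(E, Add(3606, Mul(-1, -425))), -1) = Pow(Add(40, Add(3606, Mul(-1, -425))), -1) = Pow(Add(40, Add(3606, 425)), -1) = Pow(Add(40, 4031), -1) = Pow(4071, -1) = Rational(1, 4071)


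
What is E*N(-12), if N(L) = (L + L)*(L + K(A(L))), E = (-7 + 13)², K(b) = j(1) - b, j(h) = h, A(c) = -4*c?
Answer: 50976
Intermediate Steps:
K(b) = 1 - b
E = 36 (E = 6² = 36)
N(L) = 2*L*(1 + 5*L) (N(L) = (L + L)*(L + (1 - (-4)*L)) = (2*L)*(L + (1 + 4*L)) = (2*L)*(1 + 5*L) = 2*L*(1 + 5*L))
E*N(-12) = 36*(2*(-12)*(1 + 5*(-12))) = 36*(2*(-12)*(1 - 60)) = 36*(2*(-12)*(-59)) = 36*1416 = 50976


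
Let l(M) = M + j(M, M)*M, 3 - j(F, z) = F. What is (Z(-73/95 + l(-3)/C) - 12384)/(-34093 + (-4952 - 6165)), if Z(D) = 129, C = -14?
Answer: 817/3014 ≈ 0.27107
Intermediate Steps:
j(F, z) = 3 - F
l(M) = M + M*(3 - M) (l(M) = M + (3 - M)*M = M + M*(3 - M))
(Z(-73/95 + l(-3)/C) - 12384)/(-34093 + (-4952 - 6165)) = (129 - 12384)/(-34093 + (-4952 - 6165)) = -12255/(-34093 - 11117) = -12255/(-45210) = -12255*(-1/45210) = 817/3014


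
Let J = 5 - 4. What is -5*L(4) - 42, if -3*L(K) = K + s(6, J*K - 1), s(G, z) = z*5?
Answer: -31/3 ≈ -10.333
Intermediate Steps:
J = 1
s(G, z) = 5*z
L(K) = 5/3 - 2*K (L(K) = -(K + 5*(1*K - 1))/3 = -(K + 5*(K - 1))/3 = -(K + 5*(-1 + K))/3 = -(K + (-5 + 5*K))/3 = -(-5 + 6*K)/3 = 5/3 - 2*K)
-5*L(4) - 42 = -5*(5/3 - 2*4) - 42 = -5*(5/3 - 8) - 42 = -5*(-19/3) - 42 = 95/3 - 42 = -31/3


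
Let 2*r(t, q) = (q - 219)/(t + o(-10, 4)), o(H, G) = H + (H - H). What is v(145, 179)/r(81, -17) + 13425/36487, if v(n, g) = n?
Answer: -374049515/4305466 ≈ -86.878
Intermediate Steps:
o(H, G) = H (o(H, G) = H + 0 = H)
r(t, q) = (-219 + q)/(2*(-10 + t)) (r(t, q) = ((q - 219)/(t - 10))/2 = ((-219 + q)/(-10 + t))/2 = (-219 + q)/(2*(-10 + t)))
v(145, 179)/r(81, -17) + 13425/36487 = 145/(((-219 - 17)/(2*(-10 + 81)))) + 13425/36487 = 145/(((½)*(-236)/71)) + 13425*(1/36487) = 145/(((½)*(1/71)*(-236))) + 13425/36487 = 145/(-118/71) + 13425/36487 = 145*(-71/118) + 13425/36487 = -10295/118 + 13425/36487 = -374049515/4305466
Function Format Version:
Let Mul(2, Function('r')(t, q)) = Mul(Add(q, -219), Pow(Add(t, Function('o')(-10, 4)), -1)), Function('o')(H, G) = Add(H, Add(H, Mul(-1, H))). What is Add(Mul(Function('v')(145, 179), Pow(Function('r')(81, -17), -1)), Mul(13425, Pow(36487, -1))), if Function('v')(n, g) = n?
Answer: Rational(-374049515, 4305466) ≈ -86.878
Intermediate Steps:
Function('o')(H, G) = H (Function('o')(H, G) = Add(H, 0) = H)
Function('r')(t, q) = Mul(Rational(1, 2), Pow(Add(-10, t), -1), Add(-219, q)) (Function('r')(t, q) = Mul(Rational(1, 2), Mul(Add(q, -219), Pow(Add(t, -10), -1))) = Mul(Rational(1, 2), Mul(Add(-219, q), Pow(Add(-10, t), -1))) = Mul(Rational(1, 2), Mul(Pow(Add(-10, t), -1), Add(-219, q))) = Mul(Rational(1, 2), Pow(Add(-10, t), -1), Add(-219, q)))
Add(Mul(Function('v')(145, 179), Pow(Function('r')(81, -17), -1)), Mul(13425, Pow(36487, -1))) = Add(Mul(145, Pow(Mul(Rational(1, 2), Pow(Add(-10, 81), -1), Add(-219, -17)), -1)), Mul(13425, Pow(36487, -1))) = Add(Mul(145, Pow(Mul(Rational(1, 2), Pow(71, -1), -236), -1)), Mul(13425, Rational(1, 36487))) = Add(Mul(145, Pow(Mul(Rational(1, 2), Rational(1, 71), -236), -1)), Rational(13425, 36487)) = Add(Mul(145, Pow(Rational(-118, 71), -1)), Rational(13425, 36487)) = Add(Mul(145, Rational(-71, 118)), Rational(13425, 36487)) = Add(Rational(-10295, 118), Rational(13425, 36487)) = Rational(-374049515, 4305466)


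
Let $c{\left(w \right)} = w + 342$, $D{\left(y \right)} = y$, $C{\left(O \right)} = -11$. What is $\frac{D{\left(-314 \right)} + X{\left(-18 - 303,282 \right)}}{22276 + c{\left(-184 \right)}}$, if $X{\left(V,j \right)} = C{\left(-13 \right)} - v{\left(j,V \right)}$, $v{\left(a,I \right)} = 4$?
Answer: $- \frac{329}{22434} \approx -0.014665$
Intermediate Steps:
$c{\left(w \right)} = 342 + w$
$X{\left(V,j \right)} = -15$ ($X{\left(V,j \right)} = -11 - 4 = -15$)
$\frac{D{\left(-314 \right)} + X{\left(-18 - 303,282 \right)}}{22276 + c{\left(-184 \right)}} = \frac{-314 - 15}{22276 + \left(342 - 184\right)} = - \frac{329}{22276 + 158} = - \frac{329}{22434}$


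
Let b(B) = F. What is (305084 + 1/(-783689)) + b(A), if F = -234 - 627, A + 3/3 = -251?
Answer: 238416218646/783689 ≈ 3.0422e+5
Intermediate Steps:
A = -252 (A = -1 - 251 = -252)
F = -861
b(B) = -861
(305084 + 1/(-783689)) + b(A) = (305084 + 1/(-783689)) - 861 = (305084 - 1/783689) - 861 = 239090974875/783689 - 861 = 238416218646/783689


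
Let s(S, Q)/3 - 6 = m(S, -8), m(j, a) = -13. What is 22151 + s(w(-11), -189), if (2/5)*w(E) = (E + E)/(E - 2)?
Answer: 22130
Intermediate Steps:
w(E) = 5*E/(-2 + E) (w(E) = 5*((E + E)/(E - 2))/2 = 5*((2*E)/(-2 + E))/2 = 5*(2*E/(-2 + E))/2 = 5*E/(-2 + E))
s(S, Q) = -21 (s(S, Q) = 18 + 3*(-13) = 18 - 39 = -21)
22151 + s(w(-11), -189) = 22151 - 21 = 22130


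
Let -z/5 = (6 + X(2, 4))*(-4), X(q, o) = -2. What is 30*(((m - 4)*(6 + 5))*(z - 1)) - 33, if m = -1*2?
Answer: -156453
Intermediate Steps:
m = -2
z = 80 (z = -5*(6 - 2)*(-4) = -20*(-4) = -5*(-16) = 80)
30*(((m - 4)*(6 + 5))*(z - 1)) - 33 = 30*(((-2 - 4)*(6 + 5))*(80 - 1)) - 33 = 30*(-6*11*79) - 33 = 30*(-66*79) - 33 = 30*(-5214) - 33 = -156420 - 33 = -156453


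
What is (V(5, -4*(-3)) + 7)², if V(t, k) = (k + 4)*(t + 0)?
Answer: 7569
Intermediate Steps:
V(t, k) = t*(4 + k) (V(t, k) = (4 + k)*t = t*(4 + k))
(V(5, -4*(-3)) + 7)² = (5*(4 - 4*(-3)) + 7)² = (5*(4 + 12) + 7)² = (5*16 + 7)² = (80 + 7)² = 87² = 7569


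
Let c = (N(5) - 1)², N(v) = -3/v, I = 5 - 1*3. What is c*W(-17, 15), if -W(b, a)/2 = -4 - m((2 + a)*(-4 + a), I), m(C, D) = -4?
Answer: 0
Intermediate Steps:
I = 2 (I = 5 - 3 = 2)
c = 64/25 (c = (-3/5 - 1)² = (-3*⅕ - 1)² = (-⅗ - 1)² = (-8/5)² = 64/25 ≈ 2.5600)
W(b, a) = 0 (W(b, a) = -2*(-4 - 1*(-4)) = -2*(-4 + 4) = -2*0 = 0)
c*W(-17, 15) = (64/25)*0 = 0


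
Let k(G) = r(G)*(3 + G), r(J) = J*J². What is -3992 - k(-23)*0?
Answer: -3992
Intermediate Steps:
r(J) = J³
k(G) = G³*(3 + G)
-3992 - k(-23)*0 = -3992 - (-23)³*(3 - 23)*0 = -3992 - (-12167*(-20))*0 = -3992 - 243340*0 = -3992 - 1*0 = -3992 + 0 = -3992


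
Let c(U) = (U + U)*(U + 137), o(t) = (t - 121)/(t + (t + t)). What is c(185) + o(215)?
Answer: 76845394/645 ≈ 1.1914e+5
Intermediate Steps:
o(t) = (-121 + t)/(3*t) (o(t) = (-121 + t)/(t + 2*t) = (-121 + t)/((3*t)) = (-121 + t)*(1/(3*t)) = (-121 + t)/(3*t))
c(U) = 2*U*(137 + U) (c(U) = (2*U)*(137 + U) = 2*U*(137 + U))
c(185) + o(215) = 2*185*(137 + 185) + (⅓)*(-121 + 215)/215 = 2*185*322 + (⅓)*(1/215)*94 = 119140 + 94/645 = 76845394/645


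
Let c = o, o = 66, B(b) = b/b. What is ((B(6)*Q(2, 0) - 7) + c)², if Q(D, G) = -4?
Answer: 3025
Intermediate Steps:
B(b) = 1
c = 66
((B(6)*Q(2, 0) - 7) + c)² = ((1*(-4) - 7) + 66)² = ((-4 - 7) + 66)² = (-11 + 66)² = 55² = 3025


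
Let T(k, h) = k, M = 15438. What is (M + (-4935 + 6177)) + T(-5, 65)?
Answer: 16675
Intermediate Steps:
(M + (-4935 + 6177)) + T(-5, 65) = (15438 + (-4935 + 6177)) - 5 = (15438 + 1242) - 5 = 16680 - 5 = 16675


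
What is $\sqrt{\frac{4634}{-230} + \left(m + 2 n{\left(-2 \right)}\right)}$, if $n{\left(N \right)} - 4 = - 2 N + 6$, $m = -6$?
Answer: $\frac{\sqrt{24495}}{115} \approx 1.3609$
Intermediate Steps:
$n{\left(N \right)} = 10 - 2 N$ ($n{\left(N \right)} = 4 - \left(-6 + 2 N\right) = 10 - 2 N$)
$\sqrt{\frac{4634}{-230} + \left(m + 2 n{\left(-2 \right)}\right)} = \sqrt{\frac{4634}{-230} - \left(6 - 2 \left(10 - -4\right)\right)} = \sqrt{4634 \left(- \frac{1}{230}\right) - \left(6 - 2 \left(10 + 4\right)\right)} = \sqrt{- \frac{2317}{115} + \left(-6 + 2 \cdot 14\right)} = \sqrt{- \frac{2317}{115} + \left(-6 + 28\right)} = \sqrt{- \frac{2317}{115} + 22} = \sqrt{\frac{213}{115}} = \frac{\sqrt{24495}}{115}$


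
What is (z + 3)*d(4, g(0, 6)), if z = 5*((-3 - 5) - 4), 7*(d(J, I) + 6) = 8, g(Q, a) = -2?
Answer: 1938/7 ≈ 276.86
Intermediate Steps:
d(J, I) = -34/7 (d(J, I) = -6 + (⅐)*8 = -6 + 8/7 = -34/7)
z = -60 (z = 5*(-8 - 4) = 5*(-12) = -60)
(z + 3)*d(4, g(0, 6)) = (-60 + 3)*(-34/7) = -57*(-34/7) = 1938/7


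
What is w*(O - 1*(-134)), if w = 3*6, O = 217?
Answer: 6318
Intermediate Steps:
w = 18
w*(O - 1*(-134)) = 18*(217 - 1*(-134)) = 18*(217 + 134) = 18*351 = 6318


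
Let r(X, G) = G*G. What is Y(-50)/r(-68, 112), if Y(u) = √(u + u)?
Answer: 5*I/6272 ≈ 0.00079719*I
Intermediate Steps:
Y(u) = √2*√u (Y(u) = √(2*u) = √2*√u)
r(X, G) = G²
Y(-50)/r(-68, 112) = (√2*√(-50))/(112²) = (√2*(5*I*√2))/12544 = (10*I)*(1/12544) = 5*I/6272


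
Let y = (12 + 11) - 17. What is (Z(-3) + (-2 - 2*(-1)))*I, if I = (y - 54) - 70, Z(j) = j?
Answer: 354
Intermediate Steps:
y = 6 (y = 23 - 17 = 6)
I = -118 (I = (6 - 54) - 70 = -48 - 70 = -118)
(Z(-3) + (-2 - 2*(-1)))*I = (-3 + (-2 - 2*(-1)))*(-118) = (-3 + (-2 + 2))*(-118) = (-3 + 0)*(-118) = -3*(-118) = 354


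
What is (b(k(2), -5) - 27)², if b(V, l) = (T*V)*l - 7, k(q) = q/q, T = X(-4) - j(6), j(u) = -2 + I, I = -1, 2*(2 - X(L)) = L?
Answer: 4761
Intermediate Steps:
X(L) = 2 - L/2
j(u) = -3 (j(u) = -2 - 1 = -3)
T = 7 (T = (2 - ½*(-4)) - 1*(-3) = (2 + 2) + 3 = 4 + 3 = 7)
k(q) = 1
b(V, l) = -7 + 7*V*l (b(V, l) = (7*V)*l - 7 = 7*V*l - 7 = -7 + 7*V*l)
(b(k(2), -5) - 27)² = ((-7 + 7*1*(-5)) - 27)² = ((-7 - 35) - 27)² = (-42 - 27)² = (-69)² = 4761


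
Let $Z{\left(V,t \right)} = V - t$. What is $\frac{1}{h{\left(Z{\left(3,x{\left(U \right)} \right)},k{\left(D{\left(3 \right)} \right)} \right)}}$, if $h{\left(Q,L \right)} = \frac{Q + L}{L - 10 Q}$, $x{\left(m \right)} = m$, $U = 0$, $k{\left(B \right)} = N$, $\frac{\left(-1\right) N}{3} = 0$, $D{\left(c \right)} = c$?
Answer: $-10$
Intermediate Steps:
$N = 0$ ($N = \left(-3\right) 0 = 0$)
$k{\left(B \right)} = 0$
$h{\left(Q,L \right)} = \frac{L + Q}{L - 10 Q}$
$\frac{1}{h{\left(Z{\left(3,x{\left(U \right)} \right)},k{\left(D{\left(3 \right)} \right)} \right)}} = \frac{1}{\frac{1}{0 - 10 \left(3 - 0\right)} \left(0 + \left(3 - 0\right)\right)} = \frac{1}{\frac{1}{0 - 10 \left(3 + 0\right)} \left(0 + \left(3 + 0\right)\right)} = \frac{1}{\frac{1}{0 - 30} \left(0 + 3\right)} = \frac{1}{\frac{1}{0 - 30} \cdot 3} = \frac{1}{\frac{1}{-30} \cdot 3} = \frac{1}{\left(- \frac{1}{30}\right) 3} = \frac{1}{- \frac{1}{10}} = -10$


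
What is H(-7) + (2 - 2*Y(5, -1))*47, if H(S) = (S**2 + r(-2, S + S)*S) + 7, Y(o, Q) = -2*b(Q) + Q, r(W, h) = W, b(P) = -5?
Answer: -682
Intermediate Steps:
Y(o, Q) = 10 + Q (Y(o, Q) = -2*(-5) + Q = 10 + Q)
H(S) = 7 + S**2 - 2*S (H(S) = (S**2 - 2*S) + 7 = 7 + S**2 - 2*S)
H(-7) + (2 - 2*Y(5, -1))*47 = (7 + (-7)**2 - 2*(-7)) + (2 - 2*(10 - 1))*47 = (7 + 49 + 14) + (2 - 2*9)*47 = 70 + (2 - 18)*47 = 70 - 16*47 = 70 - 752 = -682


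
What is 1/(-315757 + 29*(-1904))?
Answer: -1/370973 ≈ -2.6956e-6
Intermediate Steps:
1/(-315757 + 29*(-1904)) = 1/(-315757 - 55216) = 1/(-370973) = -1/370973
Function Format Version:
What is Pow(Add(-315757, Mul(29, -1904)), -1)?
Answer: Rational(-1, 370973) ≈ -2.6956e-6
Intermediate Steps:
Pow(Add(-315757, Mul(29, -1904)), -1) = Pow(Add(-315757, -55216), -1) = Pow(-370973, -1) = Rational(-1, 370973)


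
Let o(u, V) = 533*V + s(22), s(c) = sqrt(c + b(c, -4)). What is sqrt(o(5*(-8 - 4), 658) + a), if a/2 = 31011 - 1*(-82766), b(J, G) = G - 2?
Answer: 4*sqrt(36142) ≈ 760.44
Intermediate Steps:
b(J, G) = -2 + G
s(c) = sqrt(-6 + c) (s(c) = sqrt(c + (-2 - 4)) = sqrt(c - 6) = sqrt(-6 + c))
a = 227554 (a = 2*(31011 - 1*(-82766)) = 2*(31011 + 82766) = 2*113777 = 227554)
o(u, V) = 4 + 533*V (o(u, V) = 533*V + sqrt(-6 + 22) = 533*V + sqrt(16) = 533*V + 4 = 4 + 533*V)
sqrt(o(5*(-8 - 4), 658) + a) = sqrt((4 + 533*658) + 227554) = sqrt((4 + 350714) + 227554) = sqrt(350718 + 227554) = sqrt(578272) = 4*sqrt(36142)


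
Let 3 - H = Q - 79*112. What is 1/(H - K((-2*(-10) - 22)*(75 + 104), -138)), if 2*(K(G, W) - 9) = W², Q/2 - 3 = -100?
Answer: -1/486 ≈ -0.0020576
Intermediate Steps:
Q = -194 (Q = 6 + 2*(-100) = 6 - 200 = -194)
K(G, W) = 9 + W²/2
H = 9045 (H = 3 - (-194 - 79*112) = 3 - (-194 - 8848) = 3 - 1*(-9042) = 3 + 9042 = 9045)
1/(H - K((-2*(-10) - 22)*(75 + 104), -138)) = 1/(9045 - (9 + (½)*(-138)²)) = 1/(9045 - (9 + (½)*19044)) = 1/(9045 - (9 + 9522)) = 1/(9045 - 1*9531) = 1/(9045 - 9531) = 1/(-486) = -1/486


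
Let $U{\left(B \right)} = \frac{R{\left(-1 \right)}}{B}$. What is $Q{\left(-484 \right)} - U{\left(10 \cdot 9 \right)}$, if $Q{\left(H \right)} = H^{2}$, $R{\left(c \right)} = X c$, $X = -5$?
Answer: $\frac{4216607}{18} \approx 2.3426 \cdot 10^{5}$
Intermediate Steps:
$R{\left(c \right)} = - 5 c$
$U{\left(B \right)} = \frac{5}{B}$ ($U{\left(B \right)} = \frac{\left(-5\right) \left(-1\right)}{B} = \frac{5}{B}$)
$Q{\left(-484 \right)} - U{\left(10 \cdot 9 \right)} = \left(-484\right)^{2} - \frac{5}{10 \cdot 9} = 234256 - \frac{5}{90} = 234256 - 5 \cdot \frac{1}{90} = 234256 - \frac{1}{18} = \frac{4216607}{18}$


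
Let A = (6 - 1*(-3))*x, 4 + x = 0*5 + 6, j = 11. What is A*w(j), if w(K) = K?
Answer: 198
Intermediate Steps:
x = 2 (x = -4 + (0*5 + 6) = -4 + (0 + 6) = -4 + 6 = 2)
A = 18 (A = (6 - 1*(-3))*2 = (6 + 3)*2 = 9*2 = 18)
A*w(j) = 18*11 = 198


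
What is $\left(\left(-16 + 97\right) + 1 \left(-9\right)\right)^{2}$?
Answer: $5184$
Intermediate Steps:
$\left(\left(-16 + 97\right) + 1 \left(-9\right)\right)^{2} = \left(81 - 9\right)^{2} = 72^{2} = 5184$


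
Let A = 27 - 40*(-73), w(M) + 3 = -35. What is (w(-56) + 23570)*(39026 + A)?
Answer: 987708636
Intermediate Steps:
w(M) = -38 (w(M) = -3 - 35 = -38)
A = 2947 (A = 27 + 2920 = 2947)
(w(-56) + 23570)*(39026 + A) = (-38 + 23570)*(39026 + 2947) = 23532*41973 = 987708636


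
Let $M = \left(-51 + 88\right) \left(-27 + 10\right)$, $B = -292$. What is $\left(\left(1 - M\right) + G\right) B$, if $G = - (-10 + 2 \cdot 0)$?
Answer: $-186880$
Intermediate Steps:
$M = -629$ ($M = 37 \left(-17\right) = -629$)
$G = 10$ ($G = - (-10 + 0) = \left(-1\right) \left(-10\right) = 10$)
$\left(\left(1 - M\right) + G\right) B = \left(\left(1 - -629\right) + 10\right) \left(-292\right) = \left(\left(1 + 629\right) + 10\right) \left(-292\right) = \left(630 + 10\right) \left(-292\right) = 640 \left(-292\right) = -186880$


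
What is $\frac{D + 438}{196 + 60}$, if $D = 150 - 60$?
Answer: $\frac{33}{16} \approx 2.0625$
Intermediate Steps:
$D = 90$ ($D = 150 - 60 = 90$)
$\frac{D + 438}{196 + 60} = \frac{90 + 438}{196 + 60} = \frac{528}{256} = 528 \cdot \frac{1}{256} = \frac{33}{16}$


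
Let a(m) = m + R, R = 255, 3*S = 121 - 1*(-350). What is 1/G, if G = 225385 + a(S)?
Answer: 1/225797 ≈ 4.4288e-6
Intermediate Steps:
S = 157 (S = (121 - 1*(-350))/3 = (121 + 350)/3 = (1/3)*471 = 157)
a(m) = 255 + m (a(m) = m + 255 = 255 + m)
G = 225797 (G = 225385 + (255 + 157) = 225385 + 412 = 225797)
1/G = 1/225797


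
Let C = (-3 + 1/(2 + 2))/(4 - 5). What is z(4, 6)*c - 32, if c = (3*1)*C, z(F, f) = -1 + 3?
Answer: -31/2 ≈ -15.500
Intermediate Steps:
C = 11/4 (C = (-3 + 1/4)/(-1) = (-3 + 1/4)*(-1) = -11/4*(-1) = 11/4 ≈ 2.7500)
z(F, f) = 2
c = 33/4 (c = (3*1)*(11/4) = 3*(11/4) = 33/4 ≈ 8.2500)
z(4, 6)*c - 32 = 2*(33/4) - 32 = 33/2 - 32 = -31/2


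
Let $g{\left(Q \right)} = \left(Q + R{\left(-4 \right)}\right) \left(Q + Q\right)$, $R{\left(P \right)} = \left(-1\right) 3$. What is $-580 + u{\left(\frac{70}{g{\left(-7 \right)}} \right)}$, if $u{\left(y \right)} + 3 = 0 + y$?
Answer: $- \frac{1165}{2} \approx -582.5$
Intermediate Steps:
$R{\left(P \right)} = -3$
$g{\left(Q \right)} = 2 Q \left(-3 + Q\right)$ ($g{\left(Q \right)} = \left(Q - 3\right) \left(Q + Q\right) = \left(-3 + Q\right) 2 Q = 2 Q \left(-3 + Q\right)$)
$u{\left(y \right)} = -3 + y$ ($u{\left(y \right)} = -3 + \left(0 + y\right) = -3 + y$)
$-580 + u{\left(\frac{70}{g{\left(-7 \right)}} \right)} = -580 - \left(3 - \frac{70}{2 \left(-7\right) \left(-3 - 7\right)}\right) = -580 - \left(3 - \frac{70}{2 \left(-7\right) \left(-10\right)}\right) = -580 - \left(3 - \frac{70}{140}\right) = -580 + \left(-3 + 70 \cdot \frac{1}{140}\right) = -580 + \left(-3 + \frac{1}{2}\right) = -580 - \frac{5}{2} = - \frac{1165}{2}$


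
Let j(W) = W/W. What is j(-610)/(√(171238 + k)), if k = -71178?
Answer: √25015/50030 ≈ 0.0031613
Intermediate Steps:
j(W) = 1
j(-610)/(√(171238 + k)) = 1/√(171238 - 71178) = 1/√100060 = 1/(2*√25015) = 1*(√25015/50030) = √25015/50030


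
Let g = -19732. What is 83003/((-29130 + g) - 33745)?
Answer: -83003/82607 ≈ -1.0048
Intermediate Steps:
83003/((-29130 + g) - 33745) = 83003/((-29130 - 19732) - 33745) = 83003/(-48862 - 33745) = 83003/(-82607) = 83003*(-1/82607) = -83003/82607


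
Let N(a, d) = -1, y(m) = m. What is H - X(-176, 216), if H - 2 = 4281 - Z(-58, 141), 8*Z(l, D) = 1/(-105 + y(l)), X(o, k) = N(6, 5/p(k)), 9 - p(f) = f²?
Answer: 5586337/1304 ≈ 4284.0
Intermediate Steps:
p(f) = 9 - f²
X(o, k) = -1
Z(l, D) = 1/(8*(-105 + l))
H = 5585033/1304 (H = 2 + (4281 - 1/(8*(-105 - 58))) = 2 + (4281 - 1/(8*(-163))) = 2 + (4281 - (-1)/(8*163)) = 2 + (4281 - 1*(-1/1304)) = 2 + (4281 + 1/1304) = 2 + 5582425/1304 = 5585033/1304 ≈ 4283.0)
H - X(-176, 216) = 5585033/1304 - 1*(-1) = 5585033/1304 + 1 = 5586337/1304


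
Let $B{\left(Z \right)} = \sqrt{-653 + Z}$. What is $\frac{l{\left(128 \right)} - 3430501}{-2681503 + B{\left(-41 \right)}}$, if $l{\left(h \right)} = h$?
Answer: $\frac{9198555490619}{7190458339703} + \frac{3430373 i \sqrt{694}}{7190458339703} \approx 1.2793 + 1.2568 \cdot 10^{-5} i$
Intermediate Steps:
$\frac{l{\left(128 \right)} - 3430501}{-2681503 + B{\left(-41 \right)}} = \frac{128 - 3430501}{-2681503 + \sqrt{-653 - 41}} = - \frac{3430373}{-2681503 + \sqrt{-694}} = - \frac{3430373}{-2681503 + i \sqrt{694}}$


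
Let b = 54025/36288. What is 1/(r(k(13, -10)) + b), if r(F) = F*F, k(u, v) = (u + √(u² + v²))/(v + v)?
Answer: 85059398592/182360186425 - 2139830784*√269/182360186425 ≈ 0.27398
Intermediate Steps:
k(u, v) = (u + √(u² + v²))/(2*v) (k(u, v) = (u + √(u² + v²))/((2*v)) = (u + √(u² + v²))*(1/(2*v)) = (u + √(u² + v²))/(2*v))
r(F) = F²
b = 54025/36288 (b = 54025*(1/36288) = 54025/36288 ≈ 1.4888)
1/(r(k(13, -10)) + b) = 1/(((½)*(13 + √(13² + (-10)²))/(-10))² + 54025/36288) = 1/(((½)*(-⅒)*(13 + √(169 + 100)))² + 54025/36288) = 1/(((½)*(-⅒)*(13 + √269))² + 54025/36288) = 1/((-13/20 - √269/20)² + 54025/36288) = 1/(54025/36288 + (-13/20 - √269/20)²)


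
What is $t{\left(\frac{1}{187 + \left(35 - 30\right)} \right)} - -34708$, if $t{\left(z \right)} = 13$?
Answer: $34721$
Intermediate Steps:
$t{\left(\frac{1}{187 + \left(35 - 30\right)} \right)} - -34708 = 13 - -34708 = 13 + 34708 = 34721$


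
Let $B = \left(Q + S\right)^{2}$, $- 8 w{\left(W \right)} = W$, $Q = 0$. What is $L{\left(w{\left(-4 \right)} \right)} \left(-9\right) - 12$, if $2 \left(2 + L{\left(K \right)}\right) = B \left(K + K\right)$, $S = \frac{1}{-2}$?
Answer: $\frac{39}{8} \approx 4.875$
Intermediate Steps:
$S = - \frac{1}{2} \approx -0.5$
$w{\left(W \right)} = - \frac{W}{8}$
$B = \frac{1}{4}$ ($B = \left(0 - \frac{1}{2}\right)^{2} = \left(- \frac{1}{2}\right)^{2} = \frac{1}{4} \approx 0.25$)
$L{\left(K \right)} = -2 + \frac{K}{4}$ ($L{\left(K \right)} = -2 + \frac{\frac{1}{4} \left(K + K\right)}{2} = -2 + \frac{\frac{1}{4} \cdot 2 K}{2} = -2 + \frac{\frac{1}{2} K}{2} = -2 + \frac{K}{4}$)
$L{\left(w{\left(-4 \right)} \right)} \left(-9\right) - 12 = \left(-2 + \frac{\left(- \frac{1}{8}\right) \left(-4\right)}{4}\right) \left(-9\right) - 12 = \left(-2 + \frac{1}{4} \cdot \frac{1}{2}\right) \left(-9\right) - 12 = \left(-2 + \frac{1}{8}\right) \left(-9\right) - 12 = \left(- \frac{15}{8}\right) \left(-9\right) - 12 = \frac{135}{8} - 12 = \frac{39}{8}$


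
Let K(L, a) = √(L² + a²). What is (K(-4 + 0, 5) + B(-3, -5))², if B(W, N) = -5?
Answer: (5 - √41)² ≈ 1.9688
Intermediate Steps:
(K(-4 + 0, 5) + B(-3, -5))² = (√((-4 + 0)² + 5²) - 5)² = (√((-4)² + 25) - 5)² = (√(16 + 25) - 5)² = (√41 - 5)² = (-5 + √41)²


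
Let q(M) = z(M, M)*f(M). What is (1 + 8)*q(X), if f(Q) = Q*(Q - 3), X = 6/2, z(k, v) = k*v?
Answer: 0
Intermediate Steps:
X = 3 (X = 6*(1/2) = 3)
f(Q) = Q*(-3 + Q)
q(M) = M**3*(-3 + M) (q(M) = (M*M)*(M*(-3 + M)) = M**2*(M*(-3 + M)) = M**3*(-3 + M))
(1 + 8)*q(X) = (1 + 8)*(3**3*(-3 + 3)) = 9*(27*0) = 9*0 = 0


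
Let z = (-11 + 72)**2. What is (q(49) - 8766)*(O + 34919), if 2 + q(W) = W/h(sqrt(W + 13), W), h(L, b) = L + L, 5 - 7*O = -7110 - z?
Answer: -319742656 + 1786883*sqrt(62)/124 ≈ -3.1963e+8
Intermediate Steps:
z = 3721 (z = 61**2 = 3721)
O = 1548 (O = 5/7 - (-7110 - 1*3721)/7 = 5/7 - (-7110 - 3721)/7 = 5/7 - 1/7*(-10831) = 5/7 + 10831/7 = 1548)
h(L, b) = 2*L
q(W) = -2 + W/(2*sqrt(13 + W)) (q(W) = -2 + W/((2*sqrt(W + 13))) = -2 + W/((2*sqrt(13 + W))) = -2 + W*(1/(2*sqrt(13 + W))) = -2 + W/(2*sqrt(13 + W)))
(q(49) - 8766)*(O + 34919) = ((-2 + (1/2)*49/sqrt(13 + 49)) - 8766)*(1548 + 34919) = ((-2 + (1/2)*49/sqrt(62)) - 8766)*36467 = ((-2 + (1/2)*49*(sqrt(62)/62)) - 8766)*36467 = ((-2 + 49*sqrt(62)/124) - 8766)*36467 = (-8768 + 49*sqrt(62)/124)*36467 = -319742656 + 1786883*sqrt(62)/124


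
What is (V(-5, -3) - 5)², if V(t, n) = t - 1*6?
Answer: 256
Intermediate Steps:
V(t, n) = -6 + t (V(t, n) = t - 6 = -6 + t)
(V(-5, -3) - 5)² = ((-6 - 5) - 5)² = (-11 - 5)² = (-16)² = 256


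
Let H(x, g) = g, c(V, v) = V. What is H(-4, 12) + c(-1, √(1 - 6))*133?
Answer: -121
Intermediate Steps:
H(-4, 12) + c(-1, √(1 - 6))*133 = 12 - 1*133 = 12 - 133 = -121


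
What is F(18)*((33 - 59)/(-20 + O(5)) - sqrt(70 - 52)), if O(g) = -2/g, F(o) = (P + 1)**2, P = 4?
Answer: 1625/51 - 75*sqrt(2) ≈ -74.203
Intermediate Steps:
F(o) = 25 (F(o) = (4 + 1)**2 = 5**2 = 25)
F(18)*((33 - 59)/(-20 + O(5)) - sqrt(70 - 52)) = 25*((33 - 59)/(-20 - 2/5) - sqrt(70 - 52)) = 25*(-26/(-20 - 2*1/5) - sqrt(18)) = 25*(-26/(-20 - 2/5) - 3*sqrt(2)) = 25*(-26/(-102/5) - 3*sqrt(2)) = 25*(-26*(-5/102) - 3*sqrt(2)) = 25*(65/51 - 3*sqrt(2)) = 1625/51 - 75*sqrt(2)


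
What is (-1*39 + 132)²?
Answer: 8649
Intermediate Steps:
(-1*39 + 132)² = (-39 + 132)² = 93² = 8649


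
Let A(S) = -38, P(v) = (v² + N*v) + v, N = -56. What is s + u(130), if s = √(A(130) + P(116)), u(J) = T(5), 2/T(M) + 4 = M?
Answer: 2 + 3*√782 ≈ 85.893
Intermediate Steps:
P(v) = v² - 55*v (P(v) = (v² - 56*v) + v = v² - 55*v)
T(M) = 2/(-4 + M)
u(J) = 2 (u(J) = 2/(-4 + 5) = 2/1 = 2*1 = 2)
s = 3*√782 (s = √(-38 + 116*(-55 + 116)) = √(-38 + 116*61) = √(-38 + 7076) = √7038 = 3*√782 ≈ 83.893)
s + u(130) = 3*√782 + 2 = 2 + 3*√782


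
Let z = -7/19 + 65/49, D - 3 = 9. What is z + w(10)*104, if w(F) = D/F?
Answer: 585404/4655 ≈ 125.76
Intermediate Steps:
D = 12 (D = 3 + 9 = 12)
w(F) = 12/F
z = 892/931 (z = -7*1/19 + 65*(1/49) = -7/19 + 65/49 = 892/931 ≈ 0.95811)
z + w(10)*104 = 892/931 + (12/10)*104 = 892/931 + (12*(1/10))*104 = 892/931 + (6/5)*104 = 892/931 + 624/5 = 585404/4655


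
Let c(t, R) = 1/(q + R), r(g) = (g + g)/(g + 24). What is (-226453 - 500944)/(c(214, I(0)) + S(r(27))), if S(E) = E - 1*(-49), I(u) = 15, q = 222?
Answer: -2930682513/201704 ≈ -14530.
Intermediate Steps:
r(g) = 2*g/(24 + g) (r(g) = (2*g)/(24 + g) = 2*g/(24 + g))
c(t, R) = 1/(222 + R)
S(E) = 49 + E (S(E) = E + 49 = 49 + E)
(-226453 - 500944)/(c(214, I(0)) + S(r(27))) = (-226453 - 500944)/(1/(222 + 15) + (49 + 2*27/(24 + 27))) = -727397/(1/237 + (49 + 2*27/51)) = -727397/(1/237 + (49 + 2*27*(1/51))) = -727397/(1/237 + (49 + 18/17)) = -727397/(1/237 + 851/17) = -727397/201704/4029 = -727397*4029/201704 = -2930682513/201704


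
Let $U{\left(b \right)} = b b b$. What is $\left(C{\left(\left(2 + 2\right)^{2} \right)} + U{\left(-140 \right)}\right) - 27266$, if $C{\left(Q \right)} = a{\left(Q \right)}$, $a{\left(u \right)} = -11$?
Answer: $-2771277$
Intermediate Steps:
$C{\left(Q \right)} = -11$
$U{\left(b \right)} = b^{3}$ ($U{\left(b \right)} = b^{2} b = b^{3}$)
$\left(C{\left(\left(2 + 2\right)^{2} \right)} + U{\left(-140 \right)}\right) - 27266 = \left(-11 + \left(-140\right)^{3}\right) - 27266 = \left(-11 - 2744000\right) - 27266 = -2744011 - 27266 = -2771277$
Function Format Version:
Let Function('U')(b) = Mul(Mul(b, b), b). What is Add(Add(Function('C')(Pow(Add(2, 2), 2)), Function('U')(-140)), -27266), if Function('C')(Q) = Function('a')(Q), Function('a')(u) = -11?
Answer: -2771277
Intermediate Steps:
Function('C')(Q) = -11
Function('U')(b) = Pow(b, 3) (Function('U')(b) = Mul(Pow(b, 2), b) = Pow(b, 3))
Add(Add(Function('C')(Pow(Add(2, 2), 2)), Function('U')(-140)), -27266) = Add(Add(-11, Pow(-140, 3)), -27266) = Add(Add(-11, -2744000), -27266) = Add(-2744011, -27266) = -2771277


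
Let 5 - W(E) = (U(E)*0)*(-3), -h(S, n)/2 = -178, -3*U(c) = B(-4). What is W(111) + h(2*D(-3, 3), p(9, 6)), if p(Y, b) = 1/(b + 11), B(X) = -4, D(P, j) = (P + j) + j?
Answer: 361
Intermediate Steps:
D(P, j) = P + 2*j
U(c) = 4/3 (U(c) = -⅓*(-4) = 4/3)
p(Y, b) = 1/(11 + b)
h(S, n) = 356 (h(S, n) = -2*(-178) = 356)
W(E) = 5 (W(E) = 5 - (4/3)*0*(-3) = 5 - 0*(-3) = 5 - 1*0 = 5 + 0 = 5)
W(111) + h(2*D(-3, 3), p(9, 6)) = 5 + 356 = 361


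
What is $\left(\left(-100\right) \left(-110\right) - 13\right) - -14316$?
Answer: $25303$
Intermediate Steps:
$\left(\left(-100\right) \left(-110\right) - 13\right) - -14316 = \left(11000 - 13\right) + 14316 = 10987 + 14316 = 25303$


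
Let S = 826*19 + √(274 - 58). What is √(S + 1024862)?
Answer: √(1040556 + 6*√6) ≈ 1020.1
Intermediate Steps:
S = 15694 + 6*√6 (S = 15694 + √216 = 15694 + 6*√6 ≈ 15709.)
√(S + 1024862) = √((15694 + 6*√6) + 1024862) = √(1040556 + 6*√6)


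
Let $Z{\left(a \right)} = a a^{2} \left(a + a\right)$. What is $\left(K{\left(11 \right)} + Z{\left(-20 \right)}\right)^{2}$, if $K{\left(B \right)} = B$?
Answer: $102407040121$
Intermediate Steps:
$Z{\left(a \right)} = 2 a^{4}$ ($Z{\left(a \right)} = a^{3} \cdot 2 a = 2 a^{4}$)
$\left(K{\left(11 \right)} + Z{\left(-20 \right)}\right)^{2} = \left(11 + 2 \left(-20\right)^{4}\right)^{2} = \left(11 + 2 \cdot 160000\right)^{2} = \left(11 + 320000\right)^{2} = 320011^{2} = 102407040121$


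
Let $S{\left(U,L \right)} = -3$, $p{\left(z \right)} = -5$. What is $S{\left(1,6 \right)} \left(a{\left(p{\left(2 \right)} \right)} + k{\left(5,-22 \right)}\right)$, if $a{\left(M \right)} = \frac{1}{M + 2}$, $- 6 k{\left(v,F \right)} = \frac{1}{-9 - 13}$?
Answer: $\frac{43}{44} \approx 0.97727$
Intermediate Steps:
$k{\left(v,F \right)} = \frac{1}{132}$ ($k{\left(v,F \right)} = - \frac{1}{6 \left(-9 - 13\right)} = - \frac{1}{6 \left(-22\right)} = \left(- \frac{1}{6}\right) \left(- \frac{1}{22}\right) = \frac{1}{132}$)
$a{\left(M \right)} = \frac{1}{2 + M}$
$S{\left(1,6 \right)} \left(a{\left(p{\left(2 \right)} \right)} + k{\left(5,-22 \right)}\right) = - 3 \left(\frac{1}{2 - 5} + \frac{1}{132}\right) = - 3 \left(\frac{1}{-3} + \frac{1}{132}\right) = - 3 \left(- \frac{1}{3} + \frac{1}{132}\right) = \left(-3\right) \left(- \frac{43}{132}\right) = \frac{43}{44}$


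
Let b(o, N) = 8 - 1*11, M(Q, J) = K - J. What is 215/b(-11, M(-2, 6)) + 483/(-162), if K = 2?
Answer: -4031/54 ≈ -74.648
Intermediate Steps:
M(Q, J) = 2 - J
b(o, N) = -3 (b(o, N) = 8 - 11 = -3)
215/b(-11, M(-2, 6)) + 483/(-162) = 215/(-3) + 483/(-162) = 215*(-1/3) + 483*(-1/162) = -215/3 - 161/54 = -4031/54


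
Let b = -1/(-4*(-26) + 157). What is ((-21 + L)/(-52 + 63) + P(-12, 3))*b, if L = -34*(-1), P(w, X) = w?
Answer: 119/2871 ≈ 0.041449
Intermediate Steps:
L = 34
b = -1/261 (b = -1/(104 + 157) = -1/261 ≈ -0.0038314)
((-21 + L)/(-52 + 63) + P(-12, 3))*b = ((-21 + 34)/(-52 + 63) - 12)*(-1/261) = (13/11 - 12)*(-1/261) = -119/11*(-1/261) = 119/2871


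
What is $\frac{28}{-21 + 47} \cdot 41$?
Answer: $\frac{574}{13} \approx 44.154$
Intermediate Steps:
$\frac{28}{-21 + 47} \cdot 41 = \frac{28}{26} \cdot 41 = 28 \cdot \frac{1}{26} \cdot 41 = \frac{14}{13} \cdot 41 = \frac{574}{13}$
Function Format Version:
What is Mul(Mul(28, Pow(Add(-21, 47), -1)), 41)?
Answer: Rational(574, 13) ≈ 44.154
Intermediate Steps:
Mul(Mul(28, Pow(Add(-21, 47), -1)), 41) = Mul(Mul(28, Pow(26, -1)), 41) = Mul(Mul(28, Rational(1, 26)), 41) = Mul(Rational(14, 13), 41) = Rational(574, 13)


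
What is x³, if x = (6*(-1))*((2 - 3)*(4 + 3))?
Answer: 74088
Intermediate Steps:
x = 42 (x = -(-6)*7 = -6*(-7) = 42)
x³ = 42³ = 74088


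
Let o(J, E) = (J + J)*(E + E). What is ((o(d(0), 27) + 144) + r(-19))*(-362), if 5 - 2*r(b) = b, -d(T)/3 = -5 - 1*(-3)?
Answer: -291048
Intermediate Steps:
d(T) = 6 (d(T) = -3*(-5 - 1*(-3)) = -3*(-5 + 3) = -3*(-2) = 6)
o(J, E) = 4*E*J (o(J, E) = (2*J)*(2*E) = 4*E*J)
r(b) = 5/2 - b/2
((o(d(0), 27) + 144) + r(-19))*(-362) = ((4*27*6 + 144) + (5/2 - 1/2*(-19)))*(-362) = ((648 + 144) + (5/2 + 19/2))*(-362) = (792 + 12)*(-362) = 804*(-362) = -291048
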